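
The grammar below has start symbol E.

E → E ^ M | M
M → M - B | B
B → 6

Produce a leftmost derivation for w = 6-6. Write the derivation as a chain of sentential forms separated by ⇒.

E ⇒ M   [E → M]
M ⇒ M-B   [M → M - B]
M-B ⇒ B-B   [M → B]
B-B ⇒ 6-B   [B → 6]
6-B ⇒ 6-6   [B → 6]

E ⇒ M ⇒ M-B ⇒ B-B ⇒ 6-B ⇒ 6-6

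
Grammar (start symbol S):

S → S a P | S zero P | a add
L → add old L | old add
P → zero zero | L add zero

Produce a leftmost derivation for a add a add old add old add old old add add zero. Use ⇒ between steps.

S ⇒ S a P ⇒ a add a P ⇒ a add a L add zero ⇒ a add a add old L add zero ⇒ a add a add old add old L add zero ⇒ a add a add old add old add old L add zero ⇒ a add a add old add old add old old add add zero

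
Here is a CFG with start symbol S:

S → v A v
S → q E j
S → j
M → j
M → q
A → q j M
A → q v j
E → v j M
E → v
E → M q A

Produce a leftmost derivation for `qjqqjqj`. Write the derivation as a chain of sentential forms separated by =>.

S => qEj   [S → q E j]
qEj => qMqAj   [E → M q A]
qMqAj => qjqAj   [M → j]
qjqAj => qjqqjMj   [A → q j M]
qjqqjMj => qjqqjqj   [M → q]

S=>qEj=>qMqAj=>qjqAj=>qjqqjMj=>qjqqjqj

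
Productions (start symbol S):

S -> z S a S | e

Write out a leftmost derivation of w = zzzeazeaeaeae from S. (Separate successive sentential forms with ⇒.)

S ⇒ zSaS ⇒ zzSaSaS ⇒ zzzSaSaSaS ⇒ zzzeaSaSaS ⇒ zzzeazSaSaSaS ⇒ zzzeazeaSaSaS ⇒ zzzeazeaeaSaS ⇒ zzzeazeaeaeaS ⇒ zzzeazeaeaeae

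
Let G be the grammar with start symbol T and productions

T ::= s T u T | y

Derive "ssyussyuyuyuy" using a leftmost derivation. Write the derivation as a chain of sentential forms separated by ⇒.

T ⇒ sTuT ⇒ ssTuTuT ⇒ ssyuTuT ⇒ ssyusTuTuT ⇒ ssyussTuTuTuT ⇒ ssyussyuTuTuT ⇒ ssyussyuyuTuT ⇒ ssyussyuyuyuT ⇒ ssyussyuyuyuy

T ⇒ sTuT   [T ::= s T u T]
sTuT ⇒ ssTuTuT   [T ::= s T u T]
ssTuTuT ⇒ ssyuTuT   [T ::= y]
ssyuTuT ⇒ ssyusTuTuT   [T ::= s T u T]
ssyusTuTuT ⇒ ssyussTuTuTuT   [T ::= s T u T]
ssyussTuTuTuT ⇒ ssyussyuTuTuT   [T ::= y]
ssyussyuTuTuT ⇒ ssyussyuyuTuT   [T ::= y]
ssyussyuyuTuT ⇒ ssyussyuyuyuT   [T ::= y]
ssyussyuyuyuT ⇒ ssyussyuyuyuy   [T ::= y]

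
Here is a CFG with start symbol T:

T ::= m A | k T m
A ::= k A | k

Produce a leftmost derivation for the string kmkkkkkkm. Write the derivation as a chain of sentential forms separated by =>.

T => kTm => kmAm => kmkAm => kmkkAm => kmkkkAm => kmkkkkAm => kmkkkkkAm => kmkkkkkkm

T => kTm   [T ::= k T m]
kTm => kmAm   [T ::= m A]
kmAm => kmkAm   [A ::= k A]
kmkAm => kmkkAm   [A ::= k A]
kmkkAm => kmkkkAm   [A ::= k A]
kmkkkAm => kmkkkkAm   [A ::= k A]
kmkkkkAm => kmkkkkkAm   [A ::= k A]
kmkkkkkAm => kmkkkkkkm   [A ::= k]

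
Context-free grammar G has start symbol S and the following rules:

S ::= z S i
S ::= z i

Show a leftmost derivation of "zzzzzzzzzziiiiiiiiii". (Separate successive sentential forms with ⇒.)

S ⇒ zSi ⇒ zzSii ⇒ zzzSiii ⇒ zzzzSiiii ⇒ zzzzzSiiiii ⇒ zzzzzzSiiiiii ⇒ zzzzzzzSiiiiiii ⇒ zzzzzzzzSiiiiiiii ⇒ zzzzzzzzzSiiiiiiiii ⇒ zzzzzzzzzziiiiiiiiii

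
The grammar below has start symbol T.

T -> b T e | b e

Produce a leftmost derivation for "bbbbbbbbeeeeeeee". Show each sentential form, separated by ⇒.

T ⇒ bTe ⇒ bbTee ⇒ bbbTeee ⇒ bbbbTeeee ⇒ bbbbbTeeeee ⇒ bbbbbbTeeeeee ⇒ bbbbbbbTeeeeeee ⇒ bbbbbbbbeeeeeeee

T ⇒ bTe   [T -> b T e]
bTe ⇒ bbTee   [T -> b T e]
bbTee ⇒ bbbTeee   [T -> b T e]
bbbTeee ⇒ bbbbTeeee   [T -> b T e]
bbbbTeeee ⇒ bbbbbTeeeee   [T -> b T e]
bbbbbTeeeee ⇒ bbbbbbTeeeeee   [T -> b T e]
bbbbbbTeeeeee ⇒ bbbbbbbTeeeeeee   [T -> b T e]
bbbbbbbTeeeeeee ⇒ bbbbbbbbeeeeeeee   [T -> b e]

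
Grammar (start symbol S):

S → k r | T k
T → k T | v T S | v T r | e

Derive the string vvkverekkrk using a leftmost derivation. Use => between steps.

S => Tk   [S → T k]
Tk => vTSk   [T → v T S]
vTSk => vvTSSk   [T → v T S]
vvTSSk => vvkTSSk   [T → k T]
vvkTSSk => vvkvTrSSk   [T → v T r]
vvkvTrSSk => vvkverSSk   [T → e]
vvkverSSk => vvkverTkSk   [S → T k]
vvkverTkSk => vvkverekSk   [T → e]
vvkverekSk => vvkverekkrk   [S → k r]

S => Tk => vTSk => vvTSSk => vvkTSSk => vvkvTrSSk => vvkverSSk => vvkverTkSk => vvkverekSk => vvkverekkrk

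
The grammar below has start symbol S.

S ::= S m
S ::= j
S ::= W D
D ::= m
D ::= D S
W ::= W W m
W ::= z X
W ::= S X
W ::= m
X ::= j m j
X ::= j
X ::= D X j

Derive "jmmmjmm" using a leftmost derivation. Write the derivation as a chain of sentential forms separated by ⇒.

S ⇒ Sm ⇒ WDm ⇒ SXDm ⇒ SmXDm ⇒ SmmXDm ⇒ SmmmXDm ⇒ jmmmXDm ⇒ jmmmjDm ⇒ jmmmjmm

S ⇒ Sm   [S ::= S m]
Sm ⇒ WDm   [S ::= W D]
WDm ⇒ SXDm   [W ::= S X]
SXDm ⇒ SmXDm   [S ::= S m]
SmXDm ⇒ SmmXDm   [S ::= S m]
SmmXDm ⇒ SmmmXDm   [S ::= S m]
SmmmXDm ⇒ jmmmXDm   [S ::= j]
jmmmXDm ⇒ jmmmjDm   [X ::= j]
jmmmjDm ⇒ jmmmjmm   [D ::= m]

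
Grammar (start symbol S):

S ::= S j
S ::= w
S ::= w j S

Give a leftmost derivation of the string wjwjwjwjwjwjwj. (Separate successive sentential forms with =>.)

S => wjS   [S ::= w j S]
wjS => wjwjS   [S ::= w j S]
wjwjS => wjwjSj   [S ::= S j]
wjwjSj => wjwjwjSj   [S ::= w j S]
wjwjwjSj => wjwjwjwjSj   [S ::= w j S]
wjwjwjwjSj => wjwjwjwjwjSj   [S ::= w j S]
wjwjwjwjwjSj => wjwjwjwjwjwjSj   [S ::= w j S]
wjwjwjwjwjwjSj => wjwjwjwjwjwjwj   [S ::= w]

S=>wjS=>wjwjS=>wjwjSj=>wjwjwjSj=>wjwjwjwjSj=>wjwjwjwjwjSj=>wjwjwjwjwjwjSj=>wjwjwjwjwjwjwj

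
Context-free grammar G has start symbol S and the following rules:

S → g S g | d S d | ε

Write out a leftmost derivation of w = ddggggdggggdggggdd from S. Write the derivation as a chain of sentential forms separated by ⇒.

S ⇒ dSd   [S → d S d]
dSd ⇒ ddSdd   [S → d S d]
ddSdd ⇒ ddgSgdd   [S → g S g]
ddgSgdd ⇒ ddggSggdd   [S → g S g]
ddggSggdd ⇒ ddgggSgggdd   [S → g S g]
ddgggSgggdd ⇒ ddggggSggggdd   [S → g S g]
ddggggSggggdd ⇒ ddggggdSdggggdd   [S → d S d]
ddggggdSdggggdd ⇒ ddggggdgSgdggggdd   [S → g S g]
ddggggdgSgdggggdd ⇒ ddggggdggSggdggggdd   [S → g S g]
ddggggdggSggdggggdd ⇒ ddggggdggggdggggdd   [S → ε]

S ⇒ dSd ⇒ ddSdd ⇒ ddgSgdd ⇒ ddggSggdd ⇒ ddgggSgggdd ⇒ ddggggSggggdd ⇒ ddggggdSdggggdd ⇒ ddggggdgSgdggggdd ⇒ ddggggdggSggdggggdd ⇒ ddggggdggggdggggdd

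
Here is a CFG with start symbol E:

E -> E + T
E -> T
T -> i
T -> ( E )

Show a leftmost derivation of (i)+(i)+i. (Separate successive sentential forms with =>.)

E => E+T   [E -> E + T]
E+T => E+T+T   [E -> E + T]
E+T+T => T+T+T   [E -> T]
T+T+T => (E)+T+T   [T -> ( E )]
(E)+T+T => (T)+T+T   [E -> T]
(T)+T+T => (i)+T+T   [T -> i]
(i)+T+T => (i)+(E)+T   [T -> ( E )]
(i)+(E)+T => (i)+(T)+T   [E -> T]
(i)+(T)+T => (i)+(i)+T   [T -> i]
(i)+(i)+T => (i)+(i)+i   [T -> i]

E => E+T => E+T+T => T+T+T => (E)+T+T => (T)+T+T => (i)+T+T => (i)+(E)+T => (i)+(T)+T => (i)+(i)+T => (i)+(i)+i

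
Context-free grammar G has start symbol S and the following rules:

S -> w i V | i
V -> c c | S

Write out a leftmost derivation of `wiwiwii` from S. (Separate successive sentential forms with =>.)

S=>wiV=>wiS=>wiwiV=>wiwiS=>wiwiwiV=>wiwiwiS=>wiwiwii

S => wiV   [S -> w i V]
wiV => wiS   [V -> S]
wiS => wiwiV   [S -> w i V]
wiwiV => wiwiS   [V -> S]
wiwiS => wiwiwiV   [S -> w i V]
wiwiwiV => wiwiwiS   [V -> S]
wiwiwiS => wiwiwii   [S -> i]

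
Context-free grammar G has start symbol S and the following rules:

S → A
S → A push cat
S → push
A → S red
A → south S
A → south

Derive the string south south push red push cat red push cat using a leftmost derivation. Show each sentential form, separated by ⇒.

S ⇒ A ⇒ south S ⇒ south A ⇒ south south S ⇒ south south A push cat ⇒ south south S red push cat ⇒ south south A push cat red push cat ⇒ south south S red push cat red push cat ⇒ south south push red push cat red push cat

S ⇒ A   [S → A]
A ⇒ south S   [A → south S]
south S ⇒ south A   [S → A]
south A ⇒ south south S   [A → south S]
south south S ⇒ south south A push cat   [S → A push cat]
south south A push cat ⇒ south south S red push cat   [A → S red]
south south S red push cat ⇒ south south A push cat red push cat   [S → A push cat]
south south A push cat red push cat ⇒ south south S red push cat red push cat   [A → S red]
south south S red push cat red push cat ⇒ south south push red push cat red push cat   [S → push]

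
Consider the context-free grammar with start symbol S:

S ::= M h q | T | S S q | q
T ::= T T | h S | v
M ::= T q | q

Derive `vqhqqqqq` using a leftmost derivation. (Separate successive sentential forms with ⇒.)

S ⇒ SSq ⇒ MhqSq ⇒ TqhqSq ⇒ vqhqSq ⇒ vqhqSSqq ⇒ vqhqqSqq ⇒ vqhqqqqq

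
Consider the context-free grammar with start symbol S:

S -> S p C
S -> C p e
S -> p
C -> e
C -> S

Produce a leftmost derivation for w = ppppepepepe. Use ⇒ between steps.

S⇒SpC⇒SpCpC⇒SpCpCpC⇒ppCpCpC⇒ppSpCpC⇒ppSpCpCpC⇒ppSpCpCpCpC⇒ppppCpCpCpC⇒ppppepCpCpC⇒ppppepepCpC⇒ppppepepepC⇒ppppepepepe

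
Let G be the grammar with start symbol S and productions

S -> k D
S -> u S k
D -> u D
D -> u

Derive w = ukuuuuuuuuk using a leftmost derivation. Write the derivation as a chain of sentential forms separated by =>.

S => uSk   [S -> u S k]
uSk => ukDk   [S -> k D]
ukDk => ukuDk   [D -> u D]
ukuDk => ukuuDk   [D -> u D]
ukuuDk => ukuuuDk   [D -> u D]
ukuuuDk => ukuuuuDk   [D -> u D]
ukuuuuDk => ukuuuuuDk   [D -> u D]
ukuuuuuDk => ukuuuuuuDk   [D -> u D]
ukuuuuuuDk => ukuuuuuuuDk   [D -> u D]
ukuuuuuuuDk => ukuuuuuuuuk   [D -> u]

S => uSk => ukDk => ukuDk => ukuuDk => ukuuuDk => ukuuuuDk => ukuuuuuDk => ukuuuuuuDk => ukuuuuuuuDk => ukuuuuuuuuk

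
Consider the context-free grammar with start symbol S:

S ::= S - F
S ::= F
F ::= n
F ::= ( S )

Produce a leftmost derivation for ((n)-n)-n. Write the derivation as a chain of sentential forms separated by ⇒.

S ⇒ S-F   [S ::= S - F]
S-F ⇒ F-F   [S ::= F]
F-F ⇒ (S)-F   [F ::= ( S )]
(S)-F ⇒ (S-F)-F   [S ::= S - F]
(S-F)-F ⇒ (F-F)-F   [S ::= F]
(F-F)-F ⇒ ((S)-F)-F   [F ::= ( S )]
((S)-F)-F ⇒ ((F)-F)-F   [S ::= F]
((F)-F)-F ⇒ ((n)-F)-F   [F ::= n]
((n)-F)-F ⇒ ((n)-n)-F   [F ::= n]
((n)-n)-F ⇒ ((n)-n)-n   [F ::= n]

S⇒S-F⇒F-F⇒(S)-F⇒(S-F)-F⇒(F-F)-F⇒((S)-F)-F⇒((F)-F)-F⇒((n)-F)-F⇒((n)-n)-F⇒((n)-n)-n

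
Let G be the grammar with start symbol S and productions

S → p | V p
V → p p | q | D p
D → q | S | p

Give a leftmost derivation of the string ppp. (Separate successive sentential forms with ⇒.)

S ⇒ Vp ⇒ Dpp ⇒ Spp ⇒ ppp

S ⇒ Vp   [S → V p]
Vp ⇒ Dpp   [V → D p]
Dpp ⇒ Spp   [D → S]
Spp ⇒ ppp   [S → p]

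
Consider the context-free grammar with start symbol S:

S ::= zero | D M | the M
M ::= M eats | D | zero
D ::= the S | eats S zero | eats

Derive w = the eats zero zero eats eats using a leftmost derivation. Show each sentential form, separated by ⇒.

S ⇒ the M   [S ::= the M]
the M ⇒ the M eats   [M ::= M eats]
the M eats ⇒ the M eats eats   [M ::= M eats]
the M eats eats ⇒ the D eats eats   [M ::= D]
the D eats eats ⇒ the eats S zero eats eats   [D ::= eats S zero]
the eats S zero eats eats ⇒ the eats zero zero eats eats   [S ::= zero]

S ⇒ the M ⇒ the M eats ⇒ the M eats eats ⇒ the D eats eats ⇒ the eats S zero eats eats ⇒ the eats zero zero eats eats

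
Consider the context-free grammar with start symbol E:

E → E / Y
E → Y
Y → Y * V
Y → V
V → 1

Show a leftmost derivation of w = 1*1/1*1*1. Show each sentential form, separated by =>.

E => E/Y => Y/Y => Y*V/Y => V*V/Y => 1*V/Y => 1*1/Y => 1*1/Y*V => 1*1/Y*V*V => 1*1/V*V*V => 1*1/1*V*V => 1*1/1*1*V => 1*1/1*1*1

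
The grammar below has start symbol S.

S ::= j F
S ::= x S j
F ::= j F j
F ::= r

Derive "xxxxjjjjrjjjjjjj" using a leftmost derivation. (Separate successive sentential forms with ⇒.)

S ⇒ xSj   [S ::= x S j]
xSj ⇒ xxSjj   [S ::= x S j]
xxSjj ⇒ xxxSjjj   [S ::= x S j]
xxxSjjj ⇒ xxxxSjjjj   [S ::= x S j]
xxxxSjjjj ⇒ xxxxjFjjjj   [S ::= j F]
xxxxjFjjjj ⇒ xxxxjjFjjjjj   [F ::= j F j]
xxxxjjFjjjjj ⇒ xxxxjjjFjjjjjj   [F ::= j F j]
xxxxjjjFjjjjjj ⇒ xxxxjjjjFjjjjjjj   [F ::= j F j]
xxxxjjjjFjjjjjjj ⇒ xxxxjjjjrjjjjjjj   [F ::= r]

S⇒xSj⇒xxSjj⇒xxxSjjj⇒xxxxSjjjj⇒xxxxjFjjjj⇒xxxxjjFjjjjj⇒xxxxjjjFjjjjjj⇒xxxxjjjjFjjjjjjj⇒xxxxjjjjrjjjjjjj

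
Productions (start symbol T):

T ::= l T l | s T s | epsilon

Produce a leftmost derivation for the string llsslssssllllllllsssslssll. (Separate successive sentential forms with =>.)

T=>lTl=>llTll=>llsTsll=>llssTssll=>llsslTlssll=>llsslsTslssll=>llsslssTsslssll=>llsslsssTssslssll=>llsslssssTsssslssll=>llsslsssslTlsssslssll=>llsslssssllTllsssslssll=>llsslsssslllTlllsssslssll=>llsslssssllllTllllsssslssll=>llsslssssllllllllsssslssll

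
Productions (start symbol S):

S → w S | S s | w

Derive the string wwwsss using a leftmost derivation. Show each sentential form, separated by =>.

S => Ss => wSs => wSss => wwSss => wwSsss => wwwsss

S => Ss   [S → S s]
Ss => wSs   [S → w S]
wSs => wSss   [S → S s]
wSss => wwSss   [S → w S]
wwSss => wwSsss   [S → S s]
wwSsss => wwwsss   [S → w]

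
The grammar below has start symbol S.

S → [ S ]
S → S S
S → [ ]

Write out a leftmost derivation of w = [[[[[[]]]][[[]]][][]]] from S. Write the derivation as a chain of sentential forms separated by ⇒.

S ⇒ [S] ⇒ [[S]] ⇒ [[SS]] ⇒ [[[S]S]] ⇒ [[[[S]]S]] ⇒ [[[[[S]]]S]] ⇒ [[[[[[]]]]S]] ⇒ [[[[[[]]]]SS]] ⇒ [[[[[[]]]]SSS]] ⇒ [[[[[[]]]][S]SS]] ⇒ [[[[[[]]]][[S]]SS]] ⇒ [[[[[[]]]][[[]]]SS]] ⇒ [[[[[[]]]][[[]]][]S]] ⇒ [[[[[[]]]][[[]]][][]]]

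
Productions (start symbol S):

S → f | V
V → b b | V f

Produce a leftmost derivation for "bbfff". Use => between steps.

S => V   [S → V]
V => Vf   [V → V f]
Vf => Vff   [V → V f]
Vff => Vfff   [V → V f]
Vfff => bbfff   [V → b b]

S => V => Vf => Vff => Vfff => bbfff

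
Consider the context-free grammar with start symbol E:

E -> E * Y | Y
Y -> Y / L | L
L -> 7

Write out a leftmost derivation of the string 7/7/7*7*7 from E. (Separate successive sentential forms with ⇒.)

E ⇒ E*Y   [E -> E * Y]
E*Y ⇒ E*Y*Y   [E -> E * Y]
E*Y*Y ⇒ Y*Y*Y   [E -> Y]
Y*Y*Y ⇒ Y/L*Y*Y   [Y -> Y / L]
Y/L*Y*Y ⇒ Y/L/L*Y*Y   [Y -> Y / L]
Y/L/L*Y*Y ⇒ L/L/L*Y*Y   [Y -> L]
L/L/L*Y*Y ⇒ 7/L/L*Y*Y   [L -> 7]
7/L/L*Y*Y ⇒ 7/7/L*Y*Y   [L -> 7]
7/7/L*Y*Y ⇒ 7/7/7*Y*Y   [L -> 7]
7/7/7*Y*Y ⇒ 7/7/7*L*Y   [Y -> L]
7/7/7*L*Y ⇒ 7/7/7*7*Y   [L -> 7]
7/7/7*7*Y ⇒ 7/7/7*7*L   [Y -> L]
7/7/7*7*L ⇒ 7/7/7*7*7   [L -> 7]

E ⇒ E*Y ⇒ E*Y*Y ⇒ Y*Y*Y ⇒ Y/L*Y*Y ⇒ Y/L/L*Y*Y ⇒ L/L/L*Y*Y ⇒ 7/L/L*Y*Y ⇒ 7/7/L*Y*Y ⇒ 7/7/7*Y*Y ⇒ 7/7/7*L*Y ⇒ 7/7/7*7*Y ⇒ 7/7/7*7*L ⇒ 7/7/7*7*7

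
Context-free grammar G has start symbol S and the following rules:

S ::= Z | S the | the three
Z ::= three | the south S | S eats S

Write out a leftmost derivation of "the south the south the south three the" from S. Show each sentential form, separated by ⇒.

S ⇒ Z   [S ::= Z]
Z ⇒ the south S   [Z ::= the south S]
the south S ⇒ the south Z   [S ::= Z]
the south Z ⇒ the south the south S   [Z ::= the south S]
the south the south S ⇒ the south the south S the   [S ::= S the]
the south the south S the ⇒ the south the south Z the   [S ::= Z]
the south the south Z the ⇒ the south the south the south S the   [Z ::= the south S]
the south the south the south S the ⇒ the south the south the south Z the   [S ::= Z]
the south the south the south Z the ⇒ the south the south the south three the   [Z ::= three]

S ⇒ Z ⇒ the south S ⇒ the south Z ⇒ the south the south S ⇒ the south the south S the ⇒ the south the south Z the ⇒ the south the south the south S the ⇒ the south the south the south Z the ⇒ the south the south the south three the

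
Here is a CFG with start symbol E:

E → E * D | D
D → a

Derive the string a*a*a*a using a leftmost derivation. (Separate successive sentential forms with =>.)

E => E*D   [E → E * D]
E*D => E*D*D   [E → E * D]
E*D*D => E*D*D*D   [E → E * D]
E*D*D*D => D*D*D*D   [E → D]
D*D*D*D => a*D*D*D   [D → a]
a*D*D*D => a*a*D*D   [D → a]
a*a*D*D => a*a*a*D   [D → a]
a*a*a*D => a*a*a*a   [D → a]

E => E*D => E*D*D => E*D*D*D => D*D*D*D => a*D*D*D => a*a*D*D => a*a*a*D => a*a*a*a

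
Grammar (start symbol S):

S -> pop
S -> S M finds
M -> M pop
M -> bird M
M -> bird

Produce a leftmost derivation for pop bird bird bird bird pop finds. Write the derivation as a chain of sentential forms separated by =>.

S => S M finds => pop M finds => pop bird M finds => pop bird bird M finds => pop bird bird M pop finds => pop bird bird bird M pop finds => pop bird bird bird bird pop finds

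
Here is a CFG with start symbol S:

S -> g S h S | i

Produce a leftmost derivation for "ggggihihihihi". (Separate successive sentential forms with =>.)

S => gShS   [S -> g S h S]
gShS => ggShShS   [S -> g S h S]
ggShShS => gggShShShS   [S -> g S h S]
gggShShShS => ggggShShShShS   [S -> g S h S]
ggggShShShShS => ggggihShShShS   [S -> i]
ggggihShShShS => ggggihihShShS   [S -> i]
ggggihihShShS => ggggihihihShS   [S -> i]
ggggihihihShS => ggggihihihihS   [S -> i]
ggggihihihihS => ggggihihihihi   [S -> i]

S => gShS => ggShShS => gggShShShS => ggggShShShShS => ggggihShShShS => ggggihihShShS => ggggihihihShS => ggggihihihihS => ggggihihihihi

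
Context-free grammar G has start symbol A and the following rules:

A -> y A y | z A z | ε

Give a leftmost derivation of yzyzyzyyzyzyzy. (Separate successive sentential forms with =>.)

A => yAy => yzAzy => yzyAyzy => yzyzAzyzy => yzyzyAyzyzy => yzyzyzAzyzyzy => yzyzyzyAyzyzyzy => yzyzyzyyzyzyzy

A => yAy   [A -> y A y]
yAy => yzAzy   [A -> z A z]
yzAzy => yzyAyzy   [A -> y A y]
yzyAyzy => yzyzAzyzy   [A -> z A z]
yzyzAzyzy => yzyzyAyzyzy   [A -> y A y]
yzyzyAyzyzy => yzyzyzAzyzyzy   [A -> z A z]
yzyzyzAzyzyzy => yzyzyzyAyzyzyzy   [A -> y A y]
yzyzyzyAyzyzyzy => yzyzyzyyzyzyzy   [A -> ε]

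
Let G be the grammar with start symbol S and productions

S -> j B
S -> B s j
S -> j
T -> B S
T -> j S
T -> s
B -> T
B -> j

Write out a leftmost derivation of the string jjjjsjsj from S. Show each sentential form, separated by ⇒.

S⇒Bsj⇒Tsj⇒jSsj⇒jjBsj⇒jjTsj⇒jjBSsj⇒jjjSsj⇒jjjBsjsj⇒jjjjsjsj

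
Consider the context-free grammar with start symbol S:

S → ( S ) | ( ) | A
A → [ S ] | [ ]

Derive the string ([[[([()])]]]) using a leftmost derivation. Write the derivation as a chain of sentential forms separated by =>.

S => (S)   [S → ( S )]
(S) => (A)   [S → A]
(A) => ([S])   [A → [ S ]]
([S]) => ([A])   [S → A]
([A]) => ([[S]])   [A → [ S ]]
([[S]]) => ([[A]])   [S → A]
([[A]]) => ([[[S]]])   [A → [ S ]]
([[[S]]]) => ([[[(S)]]])   [S → ( S )]
([[[(S)]]]) => ([[[(A)]]])   [S → A]
([[[(A)]]]) => ([[[([S])]]])   [A → [ S ]]
([[[([S])]]]) => ([[[([()])]]])   [S → ( )]

S => (S) => (A) => ([S]) => ([A]) => ([[S]]) => ([[A]]) => ([[[S]]]) => ([[[(S)]]]) => ([[[(A)]]]) => ([[[([S])]]]) => ([[[([()])]]])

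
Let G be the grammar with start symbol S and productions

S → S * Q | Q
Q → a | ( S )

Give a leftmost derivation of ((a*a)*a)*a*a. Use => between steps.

S => S*Q   [S → S * Q]
S*Q => S*Q*Q   [S → S * Q]
S*Q*Q => Q*Q*Q   [S → Q]
Q*Q*Q => (S)*Q*Q   [Q → ( S )]
(S)*Q*Q => (S*Q)*Q*Q   [S → S * Q]
(S*Q)*Q*Q => (Q*Q)*Q*Q   [S → Q]
(Q*Q)*Q*Q => ((S)*Q)*Q*Q   [Q → ( S )]
((S)*Q)*Q*Q => ((S*Q)*Q)*Q*Q   [S → S * Q]
((S*Q)*Q)*Q*Q => ((Q*Q)*Q)*Q*Q   [S → Q]
((Q*Q)*Q)*Q*Q => ((a*Q)*Q)*Q*Q   [Q → a]
((a*Q)*Q)*Q*Q => ((a*a)*Q)*Q*Q   [Q → a]
((a*a)*Q)*Q*Q => ((a*a)*a)*Q*Q   [Q → a]
((a*a)*a)*Q*Q => ((a*a)*a)*a*Q   [Q → a]
((a*a)*a)*a*Q => ((a*a)*a)*a*a   [Q → a]

S => S*Q => S*Q*Q => Q*Q*Q => (S)*Q*Q => (S*Q)*Q*Q => (Q*Q)*Q*Q => ((S)*Q)*Q*Q => ((S*Q)*Q)*Q*Q => ((Q*Q)*Q)*Q*Q => ((a*Q)*Q)*Q*Q => ((a*a)*Q)*Q*Q => ((a*a)*a)*Q*Q => ((a*a)*a)*a*Q => ((a*a)*a)*a*a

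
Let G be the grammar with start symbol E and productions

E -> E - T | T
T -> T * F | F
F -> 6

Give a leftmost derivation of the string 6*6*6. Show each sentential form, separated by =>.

E => T => T*F => T*F*F => F*F*F => 6*F*F => 6*6*F => 6*6*6

E => T   [E -> T]
T => T*F   [T -> T * F]
T*F => T*F*F   [T -> T * F]
T*F*F => F*F*F   [T -> F]
F*F*F => 6*F*F   [F -> 6]
6*F*F => 6*6*F   [F -> 6]
6*6*F => 6*6*6   [F -> 6]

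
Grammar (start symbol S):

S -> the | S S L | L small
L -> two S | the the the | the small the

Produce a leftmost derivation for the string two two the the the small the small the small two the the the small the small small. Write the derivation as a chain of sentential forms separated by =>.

S => L small   [S -> L small]
L small => two S small   [L -> two S]
two S small => two L small small   [S -> L small]
two L small small => two two S small small   [L -> two S]
two two S small small => two two S S L small small   [S -> S S L]
two two S S L small small => two two S S L S L small small   [S -> S S L]
two two S S L S L small small => two two L small S L S L small small   [S -> L small]
two two L small S L S L small small => two two the the the small S L S L small small   [L -> the the the]
two two the the the small S L S L small small => two two the the the small L small L S L small small   [S -> L small]
two two the the the small L small L S L small small => two two the the the small the small the small L S L small small   [L -> the small the]
two two the the the small the small the small L S L small small => two two the the the small the small the small two S S L small small   [L -> two S]
two two the the the small the small the small two S S L small small => two two the the the small the small the small two the S L small small   [S -> the]
two two the the the small the small the small two the S L small small => two two the the the small the small the small two the the L small small   [S -> the]
two two the the the small the small the small two the the L small small => two two the the the small the small the small two the the the small the small small   [L -> the small the]

S => L small => two S small => two L small small => two two S small small => two two S S L small small => two two S S L S L small small => two two L small S L S L small small => two two the the the small S L S L small small => two two the the the small L small L S L small small => two two the the the small the small the small L S L small small => two two the the the small the small the small two S S L small small => two two the the the small the small the small two the S L small small => two two the the the small the small the small two the the L small small => two two the the the small the small the small two the the the small the small small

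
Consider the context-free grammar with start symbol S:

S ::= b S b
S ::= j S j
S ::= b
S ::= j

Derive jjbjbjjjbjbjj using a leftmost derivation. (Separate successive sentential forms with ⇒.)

S ⇒ jSj   [S ::= j S j]
jSj ⇒ jjSjj   [S ::= j S j]
jjSjj ⇒ jjbSbjj   [S ::= b S b]
jjbSbjj ⇒ jjbjSjbjj   [S ::= j S j]
jjbjSjbjj ⇒ jjbjbSbjbjj   [S ::= b S b]
jjbjbSbjbjj ⇒ jjbjbjSjbjbjj   [S ::= j S j]
jjbjbjSjbjbjj ⇒ jjbjbjjjbjbjj   [S ::= j]

S⇒jSj⇒jjSjj⇒jjbSbjj⇒jjbjSjbjj⇒jjbjbSbjbjj⇒jjbjbjSjbjbjj⇒jjbjbjjjbjbjj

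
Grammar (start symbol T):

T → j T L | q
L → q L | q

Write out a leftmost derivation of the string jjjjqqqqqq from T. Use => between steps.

T => jTL => jjTLL => jjjTLLL => jjjjTLLLL => jjjjqLLLL => jjjjqqLLLL => jjjjqqqLLL => jjjjqqqqLL => jjjjqqqqqL => jjjjqqqqqq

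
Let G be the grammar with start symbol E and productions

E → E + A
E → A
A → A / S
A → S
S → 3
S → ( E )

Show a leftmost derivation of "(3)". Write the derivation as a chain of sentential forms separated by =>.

E => A   [E → A]
A => S   [A → S]
S => (E)   [S → ( E )]
(E) => (A)   [E → A]
(A) => (S)   [A → S]
(S) => (3)   [S → 3]

E => A => S => (E) => (A) => (S) => (3)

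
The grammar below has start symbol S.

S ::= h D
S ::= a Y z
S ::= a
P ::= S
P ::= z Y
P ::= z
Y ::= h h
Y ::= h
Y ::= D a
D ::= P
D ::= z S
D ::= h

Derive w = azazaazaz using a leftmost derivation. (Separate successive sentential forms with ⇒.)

S ⇒ aYz   [S ::= a Y z]
aYz ⇒ aDaz   [Y ::= D a]
aDaz ⇒ azSaz   [D ::= z S]
azSaz ⇒ azaYzaz   [S ::= a Y z]
azaYzaz ⇒ azaDazaz   [Y ::= D a]
azaDazaz ⇒ azazSazaz   [D ::= z S]
azazSazaz ⇒ azazaazaz   [S ::= a]

S ⇒ aYz ⇒ aDaz ⇒ azSaz ⇒ azaYzaz ⇒ azaDazaz ⇒ azazSazaz ⇒ azazaazaz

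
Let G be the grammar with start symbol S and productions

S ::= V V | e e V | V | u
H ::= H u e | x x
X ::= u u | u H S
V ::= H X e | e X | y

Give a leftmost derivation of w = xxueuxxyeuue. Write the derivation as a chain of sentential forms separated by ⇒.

S⇒V⇒HXe⇒HueXe⇒xxueXe⇒xxueuHSe⇒xxueuxxSe⇒xxueuxxVVe⇒xxueuxxyVe⇒xxueuxxyeXe⇒xxueuxxyeuue

S ⇒ V   [S ::= V]
V ⇒ HXe   [V ::= H X e]
HXe ⇒ HueXe   [H ::= H u e]
HueXe ⇒ xxueXe   [H ::= x x]
xxueXe ⇒ xxueuHSe   [X ::= u H S]
xxueuHSe ⇒ xxueuxxSe   [H ::= x x]
xxueuxxSe ⇒ xxueuxxVVe   [S ::= V V]
xxueuxxVVe ⇒ xxueuxxyVe   [V ::= y]
xxueuxxyVe ⇒ xxueuxxyeXe   [V ::= e X]
xxueuxxyeXe ⇒ xxueuxxyeuue   [X ::= u u]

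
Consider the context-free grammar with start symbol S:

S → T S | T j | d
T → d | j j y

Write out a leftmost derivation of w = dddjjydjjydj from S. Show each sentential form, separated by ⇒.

S ⇒ TS   [S → T S]
TS ⇒ dS   [T → d]
dS ⇒ dTS   [S → T S]
dTS ⇒ ddS   [T → d]
ddS ⇒ ddTS   [S → T S]
ddTS ⇒ dddS   [T → d]
dddS ⇒ dddTS   [S → T S]
dddTS ⇒ dddjjyS   [T → j j y]
dddjjyS ⇒ dddjjyTS   [S → T S]
dddjjyTS ⇒ dddjjydS   [T → d]
dddjjydS ⇒ dddjjydTS   [S → T S]
dddjjydTS ⇒ dddjjydjjyS   [T → j j y]
dddjjydjjyS ⇒ dddjjydjjyTj   [S → T j]
dddjjydjjyTj ⇒ dddjjydjjydj   [T → d]

S⇒TS⇒dS⇒dTS⇒ddS⇒ddTS⇒dddS⇒dddTS⇒dddjjyS⇒dddjjyTS⇒dddjjydS⇒dddjjydTS⇒dddjjydjjyS⇒dddjjydjjyTj⇒dddjjydjjydj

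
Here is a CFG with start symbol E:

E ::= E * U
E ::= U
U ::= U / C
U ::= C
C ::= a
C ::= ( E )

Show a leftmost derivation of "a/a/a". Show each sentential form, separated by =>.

E => U => U/C => U/C/C => C/C/C => a/C/C => a/a/C => a/a/a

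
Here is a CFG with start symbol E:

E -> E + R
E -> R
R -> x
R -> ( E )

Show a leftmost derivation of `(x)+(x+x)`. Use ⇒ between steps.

E ⇒ E+R   [E -> E + R]
E+R ⇒ R+R   [E -> R]
R+R ⇒ (E)+R   [R -> ( E )]
(E)+R ⇒ (R)+R   [E -> R]
(R)+R ⇒ (x)+R   [R -> x]
(x)+R ⇒ (x)+(E)   [R -> ( E )]
(x)+(E) ⇒ (x)+(E+R)   [E -> E + R]
(x)+(E+R) ⇒ (x)+(R+R)   [E -> R]
(x)+(R+R) ⇒ (x)+(x+R)   [R -> x]
(x)+(x+R) ⇒ (x)+(x+x)   [R -> x]

E ⇒ E+R ⇒ R+R ⇒ (E)+R ⇒ (R)+R ⇒ (x)+R ⇒ (x)+(E) ⇒ (x)+(E+R) ⇒ (x)+(R+R) ⇒ (x)+(x+R) ⇒ (x)+(x+x)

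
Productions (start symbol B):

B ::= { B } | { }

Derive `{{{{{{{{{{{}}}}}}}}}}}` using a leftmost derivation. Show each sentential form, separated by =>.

B => {B}   [B ::= { B }]
{B} => {{B}}   [B ::= { B }]
{{B}} => {{{B}}}   [B ::= { B }]
{{{B}}} => {{{{B}}}}   [B ::= { B }]
{{{{B}}}} => {{{{{B}}}}}   [B ::= { B }]
{{{{{B}}}}} => {{{{{{B}}}}}}   [B ::= { B }]
{{{{{{B}}}}}} => {{{{{{{B}}}}}}}   [B ::= { B }]
{{{{{{{B}}}}}}} => {{{{{{{{B}}}}}}}}   [B ::= { B }]
{{{{{{{{B}}}}}}}} => {{{{{{{{{B}}}}}}}}}   [B ::= { B }]
{{{{{{{{{B}}}}}}}}} => {{{{{{{{{{B}}}}}}}}}}   [B ::= { B }]
{{{{{{{{{{B}}}}}}}}}} => {{{{{{{{{{{}}}}}}}}}}}   [B ::= { }]

B => {B} => {{B}} => {{{B}}} => {{{{B}}}} => {{{{{B}}}}} => {{{{{{B}}}}}} => {{{{{{{B}}}}}}} => {{{{{{{{B}}}}}}}} => {{{{{{{{{B}}}}}}}}} => {{{{{{{{{{B}}}}}}}}}} => {{{{{{{{{{{}}}}}}}}}}}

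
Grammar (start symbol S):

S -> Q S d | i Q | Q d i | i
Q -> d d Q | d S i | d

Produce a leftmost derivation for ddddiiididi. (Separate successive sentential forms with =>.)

S => Qdi   [S -> Q d i]
Qdi => dSidi   [Q -> d S i]
dSidi => dQSdidi   [S -> Q S d]
dQSdidi => dddQSdidi   [Q -> d d Q]
dddQSdidi => ddddSiSdidi   [Q -> d S i]
ddddSiSdidi => ddddiiSdidi   [S -> i]
ddddiiSdidi => ddddiiididi   [S -> i]

S => Qdi => dSidi => dQSdidi => dddQSdidi => ddddSiSdidi => ddddiiSdidi => ddddiiididi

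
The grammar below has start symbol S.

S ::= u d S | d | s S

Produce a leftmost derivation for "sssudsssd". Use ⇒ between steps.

S ⇒ sS   [S ::= s S]
sS ⇒ ssS   [S ::= s S]
ssS ⇒ sssS   [S ::= s S]
sssS ⇒ sssudS   [S ::= u d S]
sssudS ⇒ sssudsS   [S ::= s S]
sssudsS ⇒ sssudssS   [S ::= s S]
sssudssS ⇒ sssudsssS   [S ::= s S]
sssudsssS ⇒ sssudsssd   [S ::= d]

S ⇒ sS ⇒ ssS ⇒ sssS ⇒ sssudS ⇒ sssudsS ⇒ sssudssS ⇒ sssudsssS ⇒ sssudsssd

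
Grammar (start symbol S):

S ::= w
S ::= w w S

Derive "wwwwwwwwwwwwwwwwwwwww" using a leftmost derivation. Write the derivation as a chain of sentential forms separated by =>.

S => wwS => wwwwS => wwwwwwS => wwwwwwwwS => wwwwwwwwwwS => wwwwwwwwwwwwS => wwwwwwwwwwwwwwS => wwwwwwwwwwwwwwwwS => wwwwwwwwwwwwwwwwwwS => wwwwwwwwwwwwwwwwwwwwS => wwwwwwwwwwwwwwwwwwwww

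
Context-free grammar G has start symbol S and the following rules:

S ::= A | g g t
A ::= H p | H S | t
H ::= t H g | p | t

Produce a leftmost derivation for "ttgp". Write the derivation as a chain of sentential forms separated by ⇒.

S⇒A⇒Hp⇒tHgp⇒ttgp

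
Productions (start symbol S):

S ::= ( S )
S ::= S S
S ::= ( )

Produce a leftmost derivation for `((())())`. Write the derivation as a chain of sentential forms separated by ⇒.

S⇒(S)⇒(SS)⇒((S)S)⇒((())S)⇒((())())

S ⇒ (S)   [S ::= ( S )]
(S) ⇒ (SS)   [S ::= S S]
(SS) ⇒ ((S)S)   [S ::= ( S )]
((S)S) ⇒ ((())S)   [S ::= ( )]
((())S) ⇒ ((())())   [S ::= ( )]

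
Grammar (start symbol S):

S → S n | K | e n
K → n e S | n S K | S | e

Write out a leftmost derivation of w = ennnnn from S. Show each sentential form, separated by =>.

S=>Sn=>Snn=>Snnn=>Snnnn=>ennnnn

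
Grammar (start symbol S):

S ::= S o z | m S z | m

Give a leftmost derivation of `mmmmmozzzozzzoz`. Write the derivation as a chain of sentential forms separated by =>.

S=>Soz=>mSzoz=>mmSzzoz=>mmSozzzoz=>mmmSzozzzoz=>mmmmSzzozzzoz=>mmmmSozzzozzzoz=>mmmmmozzzozzzoz

S => Soz   [S ::= S o z]
Soz => mSzoz   [S ::= m S z]
mSzoz => mmSzzoz   [S ::= m S z]
mmSzzoz => mmSozzzoz   [S ::= S o z]
mmSozzzoz => mmmSzozzzoz   [S ::= m S z]
mmmSzozzzoz => mmmmSzzozzzoz   [S ::= m S z]
mmmmSzzozzzoz => mmmmSozzzozzzoz   [S ::= S o z]
mmmmSozzzozzzoz => mmmmmozzzozzzoz   [S ::= m]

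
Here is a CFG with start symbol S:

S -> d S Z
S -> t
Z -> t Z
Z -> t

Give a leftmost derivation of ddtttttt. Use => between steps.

S => dSZ   [S -> d S Z]
dSZ => ddSZZ   [S -> d S Z]
ddSZZ => ddtZZ   [S -> t]
ddtZZ => ddttZ   [Z -> t]
ddttZ => ddtttZ   [Z -> t Z]
ddtttZ => ddttttZ   [Z -> t Z]
ddttttZ => ddtttttZ   [Z -> t Z]
ddtttttZ => ddtttttt   [Z -> t]

S=>dSZ=>ddSZZ=>ddtZZ=>ddttZ=>ddtttZ=>ddttttZ=>ddtttttZ=>ddtttttt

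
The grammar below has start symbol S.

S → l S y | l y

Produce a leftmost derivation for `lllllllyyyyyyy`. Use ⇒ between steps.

S ⇒ lSy   [S → l S y]
lSy ⇒ llSyy   [S → l S y]
llSyy ⇒ lllSyyy   [S → l S y]
lllSyyy ⇒ llllSyyyy   [S → l S y]
llllSyyyy ⇒ lllllSyyyyy   [S → l S y]
lllllSyyyyy ⇒ llllllSyyyyyy   [S → l S y]
llllllSyyyyyy ⇒ lllllllyyyyyyy   [S → l y]

S ⇒ lSy ⇒ llSyy ⇒ lllSyyy ⇒ llllSyyyy ⇒ lllllSyyyyy ⇒ llllllSyyyyyy ⇒ lllllllyyyyyyy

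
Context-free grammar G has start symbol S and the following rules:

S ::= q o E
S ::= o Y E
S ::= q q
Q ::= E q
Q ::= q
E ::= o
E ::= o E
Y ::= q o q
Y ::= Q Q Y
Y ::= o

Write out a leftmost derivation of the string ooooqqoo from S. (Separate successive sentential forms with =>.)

S => oYE => oQQYE => oEqQYE => ooEqQYE => oooEqQYE => ooooqQYE => ooooqqYE => ooooqqoE => ooooqqoo

S => oYE   [S ::= o Y E]
oYE => oQQYE   [Y ::= Q Q Y]
oQQYE => oEqQYE   [Q ::= E q]
oEqQYE => ooEqQYE   [E ::= o E]
ooEqQYE => oooEqQYE   [E ::= o E]
oooEqQYE => ooooqQYE   [E ::= o]
ooooqQYE => ooooqqYE   [Q ::= q]
ooooqqYE => ooooqqoE   [Y ::= o]
ooooqqoE => ooooqqoo   [E ::= o]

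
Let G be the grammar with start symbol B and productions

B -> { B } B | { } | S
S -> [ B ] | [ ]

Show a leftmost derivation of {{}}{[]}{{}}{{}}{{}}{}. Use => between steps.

B=>{B}B=>{{}}B=>{{}}{B}B=>{{}}{S}B=>{{}}{[]}B=>{{}}{[]}{B}B=>{{}}{[]}{{}}B=>{{}}{[]}{{}}{B}B=>{{}}{[]}{{}}{{}}B=>{{}}{[]}{{}}{{}}{B}B=>{{}}{[]}{{}}{{}}{{}}B=>{{}}{[]}{{}}{{}}{{}}{}

B => {B}B   [B -> { B } B]
{B}B => {{}}B   [B -> { }]
{{}}B => {{}}{B}B   [B -> { B } B]
{{}}{B}B => {{}}{S}B   [B -> S]
{{}}{S}B => {{}}{[]}B   [S -> [ ]]
{{}}{[]}B => {{}}{[]}{B}B   [B -> { B } B]
{{}}{[]}{B}B => {{}}{[]}{{}}B   [B -> { }]
{{}}{[]}{{}}B => {{}}{[]}{{}}{B}B   [B -> { B } B]
{{}}{[]}{{}}{B}B => {{}}{[]}{{}}{{}}B   [B -> { }]
{{}}{[]}{{}}{{}}B => {{}}{[]}{{}}{{}}{B}B   [B -> { B } B]
{{}}{[]}{{}}{{}}{B}B => {{}}{[]}{{}}{{}}{{}}B   [B -> { }]
{{}}{[]}{{}}{{}}{{}}B => {{}}{[]}{{}}{{}}{{}}{}   [B -> { }]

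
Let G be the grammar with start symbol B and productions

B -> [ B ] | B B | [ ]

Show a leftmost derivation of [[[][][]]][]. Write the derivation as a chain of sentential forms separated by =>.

B => BB => [B]B => [[B]]B => [[BB]]B => [[BBB]]B => [[[]BB]]B => [[[][]B]]B => [[[][][]]]B => [[[][][]]][]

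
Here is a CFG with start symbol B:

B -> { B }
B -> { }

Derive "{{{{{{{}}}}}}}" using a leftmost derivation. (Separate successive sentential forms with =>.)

B => {B} => {{B}} => {{{B}}} => {{{{B}}}} => {{{{{B}}}}} => {{{{{{B}}}}}} => {{{{{{{}}}}}}}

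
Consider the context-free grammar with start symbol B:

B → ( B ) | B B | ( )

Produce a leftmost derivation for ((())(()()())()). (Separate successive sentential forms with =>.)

B=>(B)=>(BB)=>(BBB)=>((B)BB)=>((())BB)=>((())(B)B)=>((())(BB)B)=>((())(()B)B)=>((())(()BB)B)=>((())(()()B)B)=>((())(()()())B)=>((())(()()())())

B => (B)   [B → ( B )]
(B) => (BB)   [B → B B]
(BB) => (BBB)   [B → B B]
(BBB) => ((B)BB)   [B → ( B )]
((B)BB) => ((())BB)   [B → ( )]
((())BB) => ((())(B)B)   [B → ( B )]
((())(B)B) => ((())(BB)B)   [B → B B]
((())(BB)B) => ((())(()B)B)   [B → ( )]
((())(()B)B) => ((())(()BB)B)   [B → B B]
((())(()BB)B) => ((())(()()B)B)   [B → ( )]
((())(()()B)B) => ((())(()()())B)   [B → ( )]
((())(()()())B) => ((())(()()())())   [B → ( )]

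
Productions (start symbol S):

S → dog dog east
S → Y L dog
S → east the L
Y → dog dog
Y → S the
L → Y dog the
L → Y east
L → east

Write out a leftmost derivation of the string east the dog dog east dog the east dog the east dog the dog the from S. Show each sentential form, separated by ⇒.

S ⇒ east the L ⇒ east the Y dog the ⇒ east the S the dog the ⇒ east the Y L dog the dog the ⇒ east the S the L dog the dog the ⇒ east the Y L dog the L dog the dog the ⇒ east the S the L dog the L dog the dog the ⇒ east the Y L dog the L dog the L dog the dog the ⇒ east the dog dog L dog the L dog the L dog the dog the ⇒ east the dog dog east dog the L dog the L dog the dog the ⇒ east the dog dog east dog the east dog the L dog the dog the ⇒ east the dog dog east dog the east dog the east dog the dog the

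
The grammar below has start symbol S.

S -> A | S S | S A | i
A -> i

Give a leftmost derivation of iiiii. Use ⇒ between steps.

S ⇒ SS ⇒ SAS ⇒ SAAS ⇒ AAAS ⇒ iAAS ⇒ iiAS ⇒ iiiS ⇒ iiiSS ⇒ iiiAS ⇒ iiiiS ⇒ iiiii

S ⇒ SS   [S -> S S]
SS ⇒ SAS   [S -> S A]
SAS ⇒ SAAS   [S -> S A]
SAAS ⇒ AAAS   [S -> A]
AAAS ⇒ iAAS   [A -> i]
iAAS ⇒ iiAS   [A -> i]
iiAS ⇒ iiiS   [A -> i]
iiiS ⇒ iiiSS   [S -> S S]
iiiSS ⇒ iiiAS   [S -> A]
iiiAS ⇒ iiiiS   [A -> i]
iiiiS ⇒ iiiii   [S -> i]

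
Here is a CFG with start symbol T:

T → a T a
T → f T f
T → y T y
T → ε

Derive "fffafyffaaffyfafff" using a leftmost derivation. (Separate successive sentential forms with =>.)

T => fTf   [T → f T f]
fTf => ffTff   [T → f T f]
ffTff => fffTfff   [T → f T f]
fffTfff => fffaTafff   [T → a T a]
fffaTafff => fffafTfafff   [T → f T f]
fffafTfafff => fffafyTyfafff   [T → y T y]
fffafyTyfafff => fffafyfTfyfafff   [T → f T f]
fffafyfTfyfafff => fffafyffTffyfafff   [T → f T f]
fffafyffTffyfafff => fffafyffaTaffyfafff   [T → a T a]
fffafyffaTaffyfafff => fffafyffaaffyfafff   [T → ε]

T=>fTf=>ffTff=>fffTfff=>fffaTafff=>fffafTfafff=>fffafyTyfafff=>fffafyfTfyfafff=>fffafyffTffyfafff=>fffafyffaTaffyfafff=>fffafyffaaffyfafff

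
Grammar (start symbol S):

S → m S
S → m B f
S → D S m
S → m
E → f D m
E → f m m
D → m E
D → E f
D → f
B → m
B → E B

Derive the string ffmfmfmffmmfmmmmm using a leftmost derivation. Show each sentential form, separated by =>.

S => DSm => EfSm => fDmfSm => ffmfSm => ffmfDSmm => ffmfmESmm => ffmfmfDmSmm => ffmfmfmEmSmm => ffmfmfmfDmmSmm => ffmfmfmfEfmmSmm => ffmfmfmffmmfmmSmm => ffmfmfmffmmfmmmmm

S => DSm   [S → D S m]
DSm => EfSm   [D → E f]
EfSm => fDmfSm   [E → f D m]
fDmfSm => ffmfSm   [D → f]
ffmfSm => ffmfDSmm   [S → D S m]
ffmfDSmm => ffmfmESmm   [D → m E]
ffmfmESmm => ffmfmfDmSmm   [E → f D m]
ffmfmfDmSmm => ffmfmfmEmSmm   [D → m E]
ffmfmfmEmSmm => ffmfmfmfDmmSmm   [E → f D m]
ffmfmfmfDmmSmm => ffmfmfmfEfmmSmm   [D → E f]
ffmfmfmfEfmmSmm => ffmfmfmffmmfmmSmm   [E → f m m]
ffmfmfmffmmfmmSmm => ffmfmfmffmmfmmmmm   [S → m]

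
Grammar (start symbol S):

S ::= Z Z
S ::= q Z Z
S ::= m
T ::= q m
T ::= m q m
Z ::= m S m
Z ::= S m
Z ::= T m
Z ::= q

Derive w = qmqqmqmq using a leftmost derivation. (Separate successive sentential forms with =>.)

S => qZZ   [S ::= q Z Z]
qZZ => qSmZ   [Z ::= S m]
qSmZ => qZZmZ   [S ::= Z Z]
qZZmZ => qmSmZmZ   [Z ::= m S m]
qmSmZmZ => qmZZmZmZ   [S ::= Z Z]
qmZZmZmZ => qmqZmZmZ   [Z ::= q]
qmqZmZmZ => qmqqmZmZ   [Z ::= q]
qmqqmZmZ => qmqqmqmZ   [Z ::= q]
qmqqmqmZ => qmqqmqmq   [Z ::= q]

S => qZZ => qSmZ => qZZmZ => qmSmZmZ => qmZZmZmZ => qmqZmZmZ => qmqqmZmZ => qmqqmqmZ => qmqqmqmq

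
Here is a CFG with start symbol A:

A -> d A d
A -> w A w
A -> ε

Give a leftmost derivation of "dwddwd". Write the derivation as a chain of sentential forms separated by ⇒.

A ⇒ dAd ⇒ dwAwd ⇒ dwdAdwd ⇒ dwddwd

A ⇒ dAd   [A -> d A d]
dAd ⇒ dwAwd   [A -> w A w]
dwAwd ⇒ dwdAdwd   [A -> d A d]
dwdAdwd ⇒ dwddwd   [A -> ε]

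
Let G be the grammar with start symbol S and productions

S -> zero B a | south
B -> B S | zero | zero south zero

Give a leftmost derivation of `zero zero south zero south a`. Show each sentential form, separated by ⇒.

S ⇒ zero B a ⇒ zero B S a ⇒ zero zero south zero S a ⇒ zero zero south zero south a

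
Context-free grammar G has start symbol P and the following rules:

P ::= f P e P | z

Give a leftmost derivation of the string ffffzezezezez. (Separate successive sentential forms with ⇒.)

P ⇒ fPeP   [P ::= f P e P]
fPeP ⇒ ffPePeP   [P ::= f P e P]
ffPePeP ⇒ fffPePePeP   [P ::= f P e P]
fffPePePeP ⇒ ffffPePePePeP   [P ::= f P e P]
ffffPePePePeP ⇒ ffffzePePePeP   [P ::= z]
ffffzePePePeP ⇒ ffffzezePePeP   [P ::= z]
ffffzezePePeP ⇒ ffffzezezePeP   [P ::= z]
ffffzezezePeP ⇒ ffffzezezezeP   [P ::= z]
ffffzezezezeP ⇒ ffffzezezezez   [P ::= z]

P ⇒ fPeP ⇒ ffPePeP ⇒ fffPePePeP ⇒ ffffPePePePeP ⇒ ffffzePePePeP ⇒ ffffzezePePeP ⇒ ffffzezezePeP ⇒ ffffzezezezeP ⇒ ffffzezezezez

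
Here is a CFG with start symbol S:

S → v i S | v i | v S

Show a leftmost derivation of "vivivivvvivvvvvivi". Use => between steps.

S=>viS=>viviS=>viviviS=>vivivivS=>vivivivvS=>vivivivvviS=>vivivivvvivS=>vivivivvvivvS=>vivivivvvivvvS=>vivivivvvivvvvS=>vivivivvvivvvvviS=>vivivivvvivvvvvivi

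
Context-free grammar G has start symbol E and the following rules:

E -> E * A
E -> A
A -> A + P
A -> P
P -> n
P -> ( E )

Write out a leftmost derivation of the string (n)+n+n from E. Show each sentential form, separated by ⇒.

E ⇒ A   [E -> A]
A ⇒ A+P   [A -> A + P]
A+P ⇒ A+P+P   [A -> A + P]
A+P+P ⇒ P+P+P   [A -> P]
P+P+P ⇒ (E)+P+P   [P -> ( E )]
(E)+P+P ⇒ (A)+P+P   [E -> A]
(A)+P+P ⇒ (P)+P+P   [A -> P]
(P)+P+P ⇒ (n)+P+P   [P -> n]
(n)+P+P ⇒ (n)+n+P   [P -> n]
(n)+n+P ⇒ (n)+n+n   [P -> n]

E ⇒ A ⇒ A+P ⇒ A+P+P ⇒ P+P+P ⇒ (E)+P+P ⇒ (A)+P+P ⇒ (P)+P+P ⇒ (n)+P+P ⇒ (n)+n+P ⇒ (n)+n+n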